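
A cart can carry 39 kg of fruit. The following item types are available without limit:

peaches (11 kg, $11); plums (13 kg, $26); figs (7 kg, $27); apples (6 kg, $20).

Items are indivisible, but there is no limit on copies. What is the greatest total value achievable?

$141

Best value-per-unit is figs at 27/7; filling with it alone gives 5×27 = 135.
Optimal mix: 3×figs + 3×apples → weight 39, value 141.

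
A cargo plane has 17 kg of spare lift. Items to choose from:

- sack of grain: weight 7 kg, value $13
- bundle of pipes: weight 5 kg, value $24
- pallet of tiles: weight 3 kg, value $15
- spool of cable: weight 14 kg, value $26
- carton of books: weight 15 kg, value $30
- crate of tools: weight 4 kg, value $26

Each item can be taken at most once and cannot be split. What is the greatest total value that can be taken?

Check high-value combinations within 17 kg:
- bundle of pipes+pallet of tiles+crate of tools: weight 5+3+4=12, value 24+15+26=65
- sack of grain+bundle of pipes+crate of tools: weight 7+5+4=16, value 13+24+26=63
- sack of grain+pallet of tiles+crate of tools: weight 7+3+4=14, value 13+15+26=54
Best: $65.

$65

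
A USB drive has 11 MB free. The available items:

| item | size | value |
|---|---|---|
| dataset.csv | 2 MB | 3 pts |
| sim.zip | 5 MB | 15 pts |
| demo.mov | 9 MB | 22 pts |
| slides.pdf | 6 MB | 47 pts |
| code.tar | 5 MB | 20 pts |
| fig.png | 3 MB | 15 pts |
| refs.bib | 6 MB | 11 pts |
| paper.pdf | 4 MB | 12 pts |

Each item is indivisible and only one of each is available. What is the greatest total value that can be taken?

67 pts

Check high-value combinations within 11 MB:
- slides.pdf+code.tar: size 6+5=11, value 47+20=67
- dataset.csv+slides.pdf+fig.png: size 2+6+3=11, value 3+47+15=65
- slides.pdf+fig.png: size 6+3=9, value 47+15=62
- sim.zip+slides.pdf: size 5+6=11, value 15+47=62
- slides.pdf+paper.pdf: size 6+4=10, value 47+12=59
Best: 67 pts.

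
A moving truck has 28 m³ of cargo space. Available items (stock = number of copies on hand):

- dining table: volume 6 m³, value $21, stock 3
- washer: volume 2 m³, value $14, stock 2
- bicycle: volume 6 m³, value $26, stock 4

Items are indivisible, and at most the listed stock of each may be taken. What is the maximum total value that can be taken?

Best selections within volume 28 and stock limits:
- 2×washer + 4×bicycle: volume 28, value 132
- 1×dining table + 2×washer + 3×bicycle: volume 28, value 127
- 2×dining table + 2×washer + 2×bicycle: volume 28, value 122
Best: $132.

$132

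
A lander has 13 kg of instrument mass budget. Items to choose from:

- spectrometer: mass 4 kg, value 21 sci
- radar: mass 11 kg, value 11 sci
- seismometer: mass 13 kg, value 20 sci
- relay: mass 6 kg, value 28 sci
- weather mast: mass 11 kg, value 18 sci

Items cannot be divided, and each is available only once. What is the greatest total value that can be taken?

49 sci

Check high-value combinations within 13 kg:
- spectrometer+relay: mass 4+6=10, value 21+28=49
- relay: mass 6, value 28
- spectrometer: mass 4, value 21
Best: 49 sci.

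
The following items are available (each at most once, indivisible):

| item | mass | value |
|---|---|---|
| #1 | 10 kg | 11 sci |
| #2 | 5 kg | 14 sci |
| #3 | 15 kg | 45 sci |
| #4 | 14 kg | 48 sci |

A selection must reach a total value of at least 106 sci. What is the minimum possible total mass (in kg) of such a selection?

Subsets with value ≥ 106, sorted by total mass:
- #2+#3+#4: mass 34, value 107
- #1+#2+#3+#4: mass 44, value 118
Minimum mass: 34 kg.

34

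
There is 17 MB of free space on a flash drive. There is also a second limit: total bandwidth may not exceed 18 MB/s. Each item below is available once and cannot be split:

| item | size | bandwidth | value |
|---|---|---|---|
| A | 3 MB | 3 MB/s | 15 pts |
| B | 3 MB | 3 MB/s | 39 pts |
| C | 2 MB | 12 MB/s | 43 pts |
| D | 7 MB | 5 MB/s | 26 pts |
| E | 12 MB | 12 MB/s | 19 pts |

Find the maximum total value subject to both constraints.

Feasible sets respecting both limits:
- A+B+C: size 8, bandwidth 18, value 97
- B+C: size 5, bandwidth 15, value 82
- A+B+D: size 13, bandwidth 11, value 80
- C+D: size 9, bandwidth 17, value 69
Best: 97 pts.

97 pts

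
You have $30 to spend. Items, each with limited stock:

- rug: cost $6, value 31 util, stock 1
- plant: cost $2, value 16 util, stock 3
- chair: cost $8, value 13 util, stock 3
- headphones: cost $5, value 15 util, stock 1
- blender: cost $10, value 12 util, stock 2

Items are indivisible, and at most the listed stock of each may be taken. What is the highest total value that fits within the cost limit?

Best selections within cost 30 and stock limits:
- 1×rug + 3×plant + 1×chair + 1×headphones: cost 25, value 107
- 1×rug + 3×plant + 1×headphones + 1×blender: cost 27, value 106
- 1×rug + 3×plant + 2×chair: cost 28, value 105
Best: 107 util.

107 util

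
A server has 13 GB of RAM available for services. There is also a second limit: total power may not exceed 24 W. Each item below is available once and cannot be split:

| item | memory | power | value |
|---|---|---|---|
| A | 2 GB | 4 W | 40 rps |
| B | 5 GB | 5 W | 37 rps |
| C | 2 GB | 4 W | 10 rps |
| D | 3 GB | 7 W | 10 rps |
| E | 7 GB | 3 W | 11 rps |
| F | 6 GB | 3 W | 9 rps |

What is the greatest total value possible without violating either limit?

Feasible sets respecting both limits:
- A+B+C+D: memory 12, power 20, value 97
- A+B+C: memory 9, power 13, value 87
- A+B+D: memory 10, power 16, value 87
Best: 97 rps.

97 rps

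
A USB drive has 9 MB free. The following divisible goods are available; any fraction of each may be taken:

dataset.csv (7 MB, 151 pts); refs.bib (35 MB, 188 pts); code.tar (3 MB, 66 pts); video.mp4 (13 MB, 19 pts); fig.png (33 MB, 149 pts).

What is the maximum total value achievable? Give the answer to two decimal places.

Take in order of value per unit:
- code.tar (66/3 per unit): all 3 → value 66, running total 66.00
- dataset.csv (151/7 per unit): 6 of 7 → value 6×151/7 = 129.4286, running total 195.43
Total 195.43.

195.43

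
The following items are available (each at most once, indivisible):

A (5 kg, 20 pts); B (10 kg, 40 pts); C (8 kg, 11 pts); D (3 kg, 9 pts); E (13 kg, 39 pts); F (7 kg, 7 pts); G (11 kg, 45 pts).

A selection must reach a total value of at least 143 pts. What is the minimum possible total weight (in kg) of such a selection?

Subsets with value ≥ 143, sorted by total weight:
- A+B+E+G: weight 39, value 144
- A+B+D+E+G: weight 42, value 153
- B+C+D+E+G: weight 45, value 144
- A+B+E+F+G: weight 46, value 151
Minimum weight: 39 kg.

39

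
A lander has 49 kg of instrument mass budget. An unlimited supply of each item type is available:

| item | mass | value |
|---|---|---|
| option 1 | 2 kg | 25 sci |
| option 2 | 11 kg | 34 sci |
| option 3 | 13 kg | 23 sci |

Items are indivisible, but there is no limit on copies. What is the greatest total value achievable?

600 sci

Best value-per-unit is option 1 at 25/2, and filling with it alone uses mass 24×2=48. No mix of the others beats 24×25 = 600.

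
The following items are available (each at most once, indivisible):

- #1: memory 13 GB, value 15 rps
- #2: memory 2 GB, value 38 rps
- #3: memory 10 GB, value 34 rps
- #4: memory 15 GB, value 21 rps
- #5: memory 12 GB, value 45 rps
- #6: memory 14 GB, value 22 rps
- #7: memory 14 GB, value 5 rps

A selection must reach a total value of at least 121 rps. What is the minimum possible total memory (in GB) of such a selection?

37

Subsets with value ≥ 121, sorted by total memory:
- #1+#2+#3+#5: memory 37, value 132
- #2+#3+#5+#6: memory 38, value 139
Minimum memory: 37 GB.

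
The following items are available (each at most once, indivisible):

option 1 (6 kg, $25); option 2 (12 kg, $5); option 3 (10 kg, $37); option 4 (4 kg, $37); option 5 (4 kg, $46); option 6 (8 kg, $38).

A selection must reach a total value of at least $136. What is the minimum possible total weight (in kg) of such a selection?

Subsets with value ≥ 136, sorted by total weight:
- option 1+option 4+option 5+option 6: weight 22, value 146
- option 1+option 3+option 4+option 5: weight 24, value 145
- option 3+option 4+option 5+option 6: weight 26, value 158
- option 1+option 3+option 5+option 6: weight 28, value 146
Minimum weight: 22 kg.

22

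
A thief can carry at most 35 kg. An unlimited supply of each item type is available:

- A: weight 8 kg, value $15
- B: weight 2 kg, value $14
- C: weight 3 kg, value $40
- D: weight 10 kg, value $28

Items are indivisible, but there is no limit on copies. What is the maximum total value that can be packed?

$454

Best value-per-unit is C at 40/3; filling with it alone gives 11×40 = 440.
Optimal mix: 1×B + 11×C → weight 35, value 454.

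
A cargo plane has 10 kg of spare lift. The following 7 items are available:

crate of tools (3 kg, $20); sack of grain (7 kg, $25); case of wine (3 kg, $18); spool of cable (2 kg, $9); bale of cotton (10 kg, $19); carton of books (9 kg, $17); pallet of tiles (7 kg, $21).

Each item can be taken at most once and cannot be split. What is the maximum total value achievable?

$47

This is a 0/1 knapsack; check combinations near the capacity.
- crate of tools+case of wine+spool of cable: weight 3+3+2=8, value 20+18+9=47
- crate of tools+sack of grain: weight 3+7=10, value 20+25=45
- sack of grain+case of wine: weight 7+3=10, value 25+18=43
- crate of tools+pallet of tiles: weight 3+7=10, value 20+21=41
- case of wine+pallet of tiles: weight 3+7=10, value 18+21=39
Best: $47.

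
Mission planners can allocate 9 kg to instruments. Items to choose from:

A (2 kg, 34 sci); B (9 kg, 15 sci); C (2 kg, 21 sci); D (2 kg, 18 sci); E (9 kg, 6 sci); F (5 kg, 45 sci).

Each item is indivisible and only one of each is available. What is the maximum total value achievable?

Check high-value combinations within 9 kg:
- A+C+F: mass 2+2+5=9, value 34+21+45=100
- A+D+F: mass 2+2+5=9, value 34+18+45=97
- C+D+F: mass 2+2+5=9, value 21+18+45=84
- A+F: mass 2+5=7, value 34+45=79
- A+C+D: mass 2+2+2=6, value 34+21+18=73
Best: 100 sci.

100 sci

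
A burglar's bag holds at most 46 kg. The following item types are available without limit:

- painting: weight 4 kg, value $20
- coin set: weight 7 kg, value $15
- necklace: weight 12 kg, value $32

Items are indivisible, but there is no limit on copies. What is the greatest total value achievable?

Best value-per-unit is painting at 20/4, and filling with it alone uses weight 11×4=44. No mix of the others beats 11×20 = 220.

$220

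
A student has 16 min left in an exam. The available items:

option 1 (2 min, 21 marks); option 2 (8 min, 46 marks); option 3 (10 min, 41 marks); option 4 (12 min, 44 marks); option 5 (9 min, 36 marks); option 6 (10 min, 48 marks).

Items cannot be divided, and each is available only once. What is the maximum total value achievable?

69 marks

Check high-value combinations within 16 min:
- option 1+option 6: time 2+10=12, value 21+48=69
- option 1+option 2: time 2+8=10, value 21+46=67
- option 1+option 4: time 2+12=14, value 21+44=65
Best: 69 marks.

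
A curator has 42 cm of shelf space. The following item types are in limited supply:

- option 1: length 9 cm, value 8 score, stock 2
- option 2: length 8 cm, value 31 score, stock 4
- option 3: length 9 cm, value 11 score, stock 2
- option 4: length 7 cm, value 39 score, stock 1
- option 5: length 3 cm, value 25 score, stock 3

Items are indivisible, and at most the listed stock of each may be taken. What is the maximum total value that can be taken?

207 score

Top feasible selections:
- 3×option 2 + 1×option 4 + 3×option 5: length 40, value 207
- 4×option 2 + 3×option 5: length 41, value 199
Best: 207 score.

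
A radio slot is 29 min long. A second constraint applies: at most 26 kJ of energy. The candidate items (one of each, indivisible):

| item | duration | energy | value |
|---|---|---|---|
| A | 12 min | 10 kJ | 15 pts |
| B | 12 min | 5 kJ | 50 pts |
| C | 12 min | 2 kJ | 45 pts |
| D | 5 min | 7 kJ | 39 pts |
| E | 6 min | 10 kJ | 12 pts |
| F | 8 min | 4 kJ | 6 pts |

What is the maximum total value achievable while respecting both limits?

Feasible sets respecting both limits:
- B+C+D: duration 29, energy 14, value 134
- A+B+D: duration 29, energy 22, value 104
- B+D+E: duration 23, energy 22, value 101
Best: 134 pts.

134 pts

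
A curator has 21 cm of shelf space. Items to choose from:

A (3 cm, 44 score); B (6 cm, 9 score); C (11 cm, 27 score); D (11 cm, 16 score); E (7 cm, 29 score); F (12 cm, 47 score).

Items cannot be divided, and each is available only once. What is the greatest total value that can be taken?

100 score

Check high-value combinations within 21 cm:
- A+C+E: length 3+11+7=21, value 44+27+29=100
- A+B+F: length 3+6+12=21, value 44+9+47=100
- A+F: length 3+12=15, value 44+47=91
- A+D+E: length 3+11+7=21, value 44+16+29=89
- A+B+E: length 3+6+7=16, value 44+9+29=82
Best: 100 score.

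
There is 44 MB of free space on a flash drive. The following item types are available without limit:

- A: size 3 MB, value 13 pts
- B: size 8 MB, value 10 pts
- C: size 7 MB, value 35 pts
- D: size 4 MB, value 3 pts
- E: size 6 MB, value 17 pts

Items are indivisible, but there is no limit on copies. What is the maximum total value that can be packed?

214 pts

Best value-per-unit is C at 35/7; filling with it alone gives 6×35 = 210.
Optimal mix: 3×A + 5×C → size 44, value 214.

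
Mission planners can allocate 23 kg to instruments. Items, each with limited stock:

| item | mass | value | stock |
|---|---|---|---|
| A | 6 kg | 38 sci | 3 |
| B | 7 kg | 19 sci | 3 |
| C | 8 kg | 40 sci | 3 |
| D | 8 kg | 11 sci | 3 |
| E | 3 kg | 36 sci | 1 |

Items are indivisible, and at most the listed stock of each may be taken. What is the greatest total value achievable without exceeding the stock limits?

Top feasible selections:
- 2×A + 1×C + 1×E: mass 23, value 152
- 3×A + 1×E: mass 21, value 150
Best: 152 sci.

152 sci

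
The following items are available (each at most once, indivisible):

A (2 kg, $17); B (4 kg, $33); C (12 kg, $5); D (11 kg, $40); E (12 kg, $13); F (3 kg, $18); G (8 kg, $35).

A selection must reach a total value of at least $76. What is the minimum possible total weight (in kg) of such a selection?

14

Subsets with value ≥ 76, sorted by total weight:
- A+B+G: weight 14, value 85
- B+F+G: weight 15, value 86
- A+B+F+G: weight 17, value 103
Minimum weight: 14 kg.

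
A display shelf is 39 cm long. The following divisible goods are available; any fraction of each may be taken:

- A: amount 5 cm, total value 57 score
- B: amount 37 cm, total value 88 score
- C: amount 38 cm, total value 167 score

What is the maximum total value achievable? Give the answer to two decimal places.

206.42

Take in order of value per unit:
- A (57/5 per unit): all 5 → value 57, running total 57.00
- C (167/38 per unit): 34 of 38 → value 34×167/38 = 149.4211, running total 206.42
Total 206.42.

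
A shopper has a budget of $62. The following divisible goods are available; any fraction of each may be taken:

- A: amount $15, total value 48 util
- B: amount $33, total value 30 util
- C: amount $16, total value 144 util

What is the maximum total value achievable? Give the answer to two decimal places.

220.18

Take in order of value per unit:
- C (144/16 per unit): all 16 → value 144, running total 144.00
- A (48/15 per unit): all 15 → value 48, running total 192.00
- B (30/33 per unit): 31 of 33 → value 31×30/33 = 28.1818, running total 220.18
Total 220.18.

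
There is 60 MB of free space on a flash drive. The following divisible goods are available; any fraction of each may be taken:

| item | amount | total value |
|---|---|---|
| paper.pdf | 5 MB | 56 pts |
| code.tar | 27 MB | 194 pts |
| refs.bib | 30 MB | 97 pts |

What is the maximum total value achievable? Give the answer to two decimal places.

Take in order of value per unit:
- paper.pdf (56/5 per unit): all 5 → value 56, running total 56.00
- code.tar (194/27 per unit): all 27 → value 194, running total 250.00
- refs.bib (97/30 per unit): 28 of 30 → value 28×97/30 = 90.5333, running total 340.53
Total 340.53.

340.53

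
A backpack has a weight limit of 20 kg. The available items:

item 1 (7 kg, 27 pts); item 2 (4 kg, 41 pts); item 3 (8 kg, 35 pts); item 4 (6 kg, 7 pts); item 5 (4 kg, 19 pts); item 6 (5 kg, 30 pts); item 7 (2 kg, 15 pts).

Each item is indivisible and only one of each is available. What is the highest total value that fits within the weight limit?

Check high-value combinations within 20 kg:
- item 2+item 3+item 6+item 7: weight 4+8+5+2=19, value 41+35+30+15=121
- item 1+item 2+item 5+item 6: weight 7+4+4+5=20, value 27+41+19+30=117
- item 1+item 2+item 6+item 7: weight 7+4+5+2=18, value 27+41+30+15=113
- item 2+item 3+item 5+item 7: weight 4+8+4+2=18, value 41+35+19+15=110
- item 2+item 3+item 6: weight 4+8+5=17, value 41+35+30=106
Best: 121 pts.

121 pts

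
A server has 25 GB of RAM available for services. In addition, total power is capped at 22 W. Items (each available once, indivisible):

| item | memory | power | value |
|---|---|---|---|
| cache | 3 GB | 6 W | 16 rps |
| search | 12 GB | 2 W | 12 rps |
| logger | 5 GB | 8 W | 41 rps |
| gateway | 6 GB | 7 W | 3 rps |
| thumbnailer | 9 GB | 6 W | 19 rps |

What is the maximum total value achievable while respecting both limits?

76 rps

Feasible sets respecting both limits:
- cache+logger+thumbnailer: memory 17, power 20, value 76
- cache+search+logger: memory 20, power 16, value 69
- logger+gateway+thumbnailer: memory 20, power 21, value 63
- cache+logger+gateway: memory 14, power 21, value 60
Best: 76 rps.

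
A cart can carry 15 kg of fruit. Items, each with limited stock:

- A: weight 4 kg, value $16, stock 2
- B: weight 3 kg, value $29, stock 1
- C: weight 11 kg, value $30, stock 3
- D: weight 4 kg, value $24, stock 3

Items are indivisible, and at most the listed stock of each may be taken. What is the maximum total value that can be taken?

Best selections within weight 15 and stock limits:
- 1×B + 3×D: weight 15, value 101
- 1×A + 1×B + 2×D: weight 15, value 93
Best: $101.

$101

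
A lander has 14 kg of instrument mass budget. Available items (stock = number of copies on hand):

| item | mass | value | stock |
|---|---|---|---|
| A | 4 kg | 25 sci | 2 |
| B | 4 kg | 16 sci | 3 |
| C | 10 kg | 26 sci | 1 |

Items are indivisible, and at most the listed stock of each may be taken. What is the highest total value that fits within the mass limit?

Best selections within mass 14 and stock limits:
- 2×A + 1×B: mass 12, value 66
- 1×A + 2×B: mass 12, value 57
- 1×A + 1×C: mass 14, value 51
- 2×A: mass 8, value 50
Best: 66 sci.

66 sci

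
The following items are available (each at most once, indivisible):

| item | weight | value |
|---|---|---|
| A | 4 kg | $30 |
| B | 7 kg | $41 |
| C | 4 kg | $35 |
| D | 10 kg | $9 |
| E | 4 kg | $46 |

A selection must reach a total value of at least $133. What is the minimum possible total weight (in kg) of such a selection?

Subsets with value ≥ 133, sorted by total weight:
- A+B+C+E: weight 19, value 152
- A+B+C+D+E: weight 29, value 161
Minimum weight: 19 kg.

19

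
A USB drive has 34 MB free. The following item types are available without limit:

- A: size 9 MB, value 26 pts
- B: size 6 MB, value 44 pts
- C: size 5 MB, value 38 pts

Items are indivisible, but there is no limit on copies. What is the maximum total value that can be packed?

Best value-per-unit is C at 38/5; filling with it alone gives 6×38 = 228.
Optimal mix: 4×B + 2×C → size 34, value 252.

252 pts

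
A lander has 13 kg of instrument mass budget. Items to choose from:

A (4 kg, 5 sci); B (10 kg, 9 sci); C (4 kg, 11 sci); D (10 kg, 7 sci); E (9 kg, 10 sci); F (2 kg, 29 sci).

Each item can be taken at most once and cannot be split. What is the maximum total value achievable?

Check high-value combinations within 13 kg:
- A+C+F: mass 4+4+2=10, value 5+11+29=45
- C+F: mass 4+2=6, value 11+29=40
- E+F: mass 9+2=11, value 10+29=39
- B+F: mass 10+2=12, value 9+29=38
- D+F: mass 10+2=12, value 7+29=36
Best: 45 sci.

45 sci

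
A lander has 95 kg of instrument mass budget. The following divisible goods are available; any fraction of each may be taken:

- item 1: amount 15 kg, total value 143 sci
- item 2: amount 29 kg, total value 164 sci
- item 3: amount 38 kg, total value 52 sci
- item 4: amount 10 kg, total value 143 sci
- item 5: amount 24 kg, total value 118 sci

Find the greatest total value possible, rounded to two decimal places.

591.26

Take in order of value per unit:
- item 4 (143/10 per unit): all 10 → value 143, running total 143.00
- item 1 (143/15 per unit): all 15 → value 143, running total 286.00
- item 2 (164/29 per unit): all 29 → value 164, running total 450.00
- item 5 (118/24 per unit): all 24 → value 118, running total 568.00
- item 3 (52/38 per unit): 17 of 38 → value 17×52/38 = 23.2632, running total 591.26
Total 591.26.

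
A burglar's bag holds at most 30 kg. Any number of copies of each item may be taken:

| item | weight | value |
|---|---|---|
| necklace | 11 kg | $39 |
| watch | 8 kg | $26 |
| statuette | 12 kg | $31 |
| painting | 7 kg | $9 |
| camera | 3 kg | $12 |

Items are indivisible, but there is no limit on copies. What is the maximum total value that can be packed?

$120

Best value-per-unit is camera at 12/3, and filling with it alone uses weight 10×3=30. No mix of the others beats 10×12 = 120.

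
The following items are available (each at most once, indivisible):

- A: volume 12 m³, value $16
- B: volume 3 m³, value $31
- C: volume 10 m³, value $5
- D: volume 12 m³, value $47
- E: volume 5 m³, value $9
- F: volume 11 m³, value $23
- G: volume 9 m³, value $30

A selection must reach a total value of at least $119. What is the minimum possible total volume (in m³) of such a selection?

35

Subsets with value ≥ 119, sorted by total volume:
- B+D+F+G: volume 35, value 131
- A+B+D+G: volume 36, value 124
Minimum volume: 35 m³.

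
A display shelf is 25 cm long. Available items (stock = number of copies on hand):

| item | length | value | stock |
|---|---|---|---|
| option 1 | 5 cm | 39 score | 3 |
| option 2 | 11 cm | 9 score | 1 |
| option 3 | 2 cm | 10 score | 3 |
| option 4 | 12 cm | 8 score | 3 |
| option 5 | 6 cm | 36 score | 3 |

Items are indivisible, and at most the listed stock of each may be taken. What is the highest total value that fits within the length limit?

173 score

Best selections within length 25 and stock limits:
- 3×option 1 + 2×option 3 + 1×option 5: length 25, value 173
- 3×option 1 + 1×option 3 + 1×option 5: length 23, value 163
Best: 173 score.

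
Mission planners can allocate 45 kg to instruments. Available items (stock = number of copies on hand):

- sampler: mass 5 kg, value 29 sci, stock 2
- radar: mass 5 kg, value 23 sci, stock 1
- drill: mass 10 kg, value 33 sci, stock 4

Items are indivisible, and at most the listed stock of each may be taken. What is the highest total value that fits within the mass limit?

180 sci

Best selections within mass 45 and stock limits:
- 2×sampler + 1×radar + 3×drill: mass 45, value 180
- 1×sampler + 4×drill: mass 45, value 161
Best: 180 sci.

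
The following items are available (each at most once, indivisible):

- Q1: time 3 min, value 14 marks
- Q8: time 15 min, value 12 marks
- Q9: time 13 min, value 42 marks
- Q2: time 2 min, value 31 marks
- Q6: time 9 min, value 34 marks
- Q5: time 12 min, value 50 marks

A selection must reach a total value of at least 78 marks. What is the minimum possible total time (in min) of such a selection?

Subsets with value ≥ 78, sorted by total time:
- Q2+Q5: time 14, value 81
- Q1+Q2+Q6: time 14, value 79
- Q1+Q2+Q5: time 17, value 95
- Q1+Q9+Q2: time 18, value 87
Minimum time: 14 min.

14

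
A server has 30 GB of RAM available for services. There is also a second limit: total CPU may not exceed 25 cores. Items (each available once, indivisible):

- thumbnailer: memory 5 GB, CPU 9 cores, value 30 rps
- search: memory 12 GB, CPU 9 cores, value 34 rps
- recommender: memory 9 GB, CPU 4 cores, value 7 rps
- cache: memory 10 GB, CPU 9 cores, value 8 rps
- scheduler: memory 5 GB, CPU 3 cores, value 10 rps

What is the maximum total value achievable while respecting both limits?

74 rps

Feasible sets respecting both limits:
- thumbnailer+search+scheduler: memory 22, CPU 21, value 74
- thumbnailer+search+recommender: memory 26, CPU 22, value 71
- thumbnailer+search: memory 17, CPU 18, value 64
Best: 74 rps.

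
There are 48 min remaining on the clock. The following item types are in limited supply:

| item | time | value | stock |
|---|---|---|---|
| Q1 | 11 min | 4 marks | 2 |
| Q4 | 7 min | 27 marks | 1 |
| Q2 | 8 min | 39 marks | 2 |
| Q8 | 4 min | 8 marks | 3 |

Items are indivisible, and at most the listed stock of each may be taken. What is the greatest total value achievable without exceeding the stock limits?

Top feasible selections:
- 1×Q1 + 1×Q4 + 2×Q2 + 3×Q8: time 46, value 133
- 1×Q4 + 2×Q2 + 3×Q8: time 35, value 129
- 1×Q1 + 1×Q4 + 2×Q2 + 2×Q8: time 42, value 125
Best: 133 marks.

133 marks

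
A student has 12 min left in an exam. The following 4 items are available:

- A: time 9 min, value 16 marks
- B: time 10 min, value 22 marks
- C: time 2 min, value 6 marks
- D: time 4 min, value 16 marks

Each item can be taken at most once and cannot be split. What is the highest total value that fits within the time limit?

Check high-value combinations within 12 min:
- B+C: time 10+2=12, value 22+6=28
- C+D: time 2+4=6, value 6+16=22
- B: time 10, value 22
- A+C: time 9+2=11, value 16+6=22
- D: time 4, value 16
Best: 28 marks.

28 marks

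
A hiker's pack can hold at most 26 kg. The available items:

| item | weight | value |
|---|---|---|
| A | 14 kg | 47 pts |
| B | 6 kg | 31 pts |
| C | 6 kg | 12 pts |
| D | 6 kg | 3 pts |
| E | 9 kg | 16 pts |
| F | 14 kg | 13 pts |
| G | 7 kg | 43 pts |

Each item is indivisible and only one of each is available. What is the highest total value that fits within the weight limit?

Check high-value combinations within 26 kg:
- A+G: weight 14+7=21, value 47+43=90
- B+E+G: weight 6+9+7=22, value 31+16+43=90
- A+B+C: weight 14+6+6=26, value 47+31+12=90
- B+C+D+G: weight 6+6+6+7=25, value 31+12+3+43=89
Best: 90 pts.

90 pts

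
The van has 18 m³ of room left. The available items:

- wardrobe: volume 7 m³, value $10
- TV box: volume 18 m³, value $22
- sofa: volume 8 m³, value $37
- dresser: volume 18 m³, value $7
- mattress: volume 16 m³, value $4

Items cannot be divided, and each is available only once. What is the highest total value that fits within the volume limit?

Check high-value combinations within 18 m³:
- wardrobe+sofa: volume 7+8=15, value 10+37=47
- sofa: volume 8, value 37
- TV box: volume 18, value 22
- wardrobe: volume 7, value 10
Best: $47.

$47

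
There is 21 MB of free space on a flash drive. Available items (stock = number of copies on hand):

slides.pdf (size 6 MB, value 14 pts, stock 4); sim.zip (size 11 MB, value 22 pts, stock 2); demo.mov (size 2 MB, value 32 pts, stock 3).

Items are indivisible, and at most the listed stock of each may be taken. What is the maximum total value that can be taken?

124 pts

Best selections within size 21 and stock limits:
- 2×slides.pdf + 3×demo.mov: size 18, value 124
- 1×sim.zip + 3×demo.mov: size 17, value 118
- 1×slides.pdf + 3×demo.mov: size 12, value 110
- 1×slides.pdf + 1×sim.zip + 2×demo.mov: size 21, value 100
Best: 124 pts.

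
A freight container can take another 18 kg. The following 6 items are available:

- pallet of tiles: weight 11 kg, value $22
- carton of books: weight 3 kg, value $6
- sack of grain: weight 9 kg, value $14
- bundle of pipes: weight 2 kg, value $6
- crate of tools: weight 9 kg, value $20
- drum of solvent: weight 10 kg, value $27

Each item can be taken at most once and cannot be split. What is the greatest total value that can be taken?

$39

Check high-value combinations within 18 kg:
- carton of books+bundle of pipes+drum of solvent: weight 3+2+10=15, value 6+6+27=39
- pallet of tiles+carton of books+bundle of pipes: weight 11+3+2=16, value 22+6+6=34
- sack of grain+crate of tools: weight 9+9=18, value 14+20=34
- bundle of pipes+drum of solvent: weight 2+10=12, value 6+27=33
- carton of books+drum of solvent: weight 3+10=13, value 6+27=33
Best: $39.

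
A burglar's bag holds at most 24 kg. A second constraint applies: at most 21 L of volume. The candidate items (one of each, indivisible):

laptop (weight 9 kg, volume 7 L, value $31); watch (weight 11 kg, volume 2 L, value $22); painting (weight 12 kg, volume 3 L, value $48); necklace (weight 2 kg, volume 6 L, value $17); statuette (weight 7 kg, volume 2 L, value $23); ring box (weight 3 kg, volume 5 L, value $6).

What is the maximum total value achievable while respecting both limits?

$96

Feasible sets respecting both limits:
- laptop+painting+necklace: weight 23, volume 16, value 96
- painting+necklace+statuette+ring box: weight 24, volume 16, value 94
- painting+necklace+statuette: weight 21, volume 11, value 88
Best: $96.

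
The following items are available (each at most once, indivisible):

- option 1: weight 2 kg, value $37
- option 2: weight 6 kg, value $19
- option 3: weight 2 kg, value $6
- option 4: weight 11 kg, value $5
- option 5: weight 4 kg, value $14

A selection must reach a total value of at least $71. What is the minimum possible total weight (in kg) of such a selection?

14

Subsets with value ≥ 71, sorted by total weight:
- option 1+option 2+option 3+option 5: weight 14, value 76
- option 1+option 2+option 4+option 5: weight 23, value 75
Minimum weight: 14 kg.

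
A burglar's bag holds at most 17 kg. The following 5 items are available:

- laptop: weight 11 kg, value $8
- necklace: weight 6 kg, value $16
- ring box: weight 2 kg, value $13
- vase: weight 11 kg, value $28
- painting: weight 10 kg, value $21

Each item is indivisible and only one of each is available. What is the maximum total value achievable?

$44

Check high-value combinations within 17 kg:
- necklace+vase: weight 6+11=17, value 16+28=44
- ring box+vase: weight 2+11=13, value 13+28=41
- necklace+painting: weight 6+10=16, value 16+21=37
Best: $44.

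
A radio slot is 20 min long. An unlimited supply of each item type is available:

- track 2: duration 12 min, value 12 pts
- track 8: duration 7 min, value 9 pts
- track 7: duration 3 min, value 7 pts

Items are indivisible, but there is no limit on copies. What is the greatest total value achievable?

Best value-per-unit is track 7 at 7/3, and filling with it alone uses duration 6×3=18. No mix of the others beats 6×7 = 42.

42 pts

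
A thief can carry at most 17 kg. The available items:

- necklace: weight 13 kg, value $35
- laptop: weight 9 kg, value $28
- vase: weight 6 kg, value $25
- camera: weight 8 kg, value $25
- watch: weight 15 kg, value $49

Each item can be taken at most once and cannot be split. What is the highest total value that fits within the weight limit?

$53

Check high-value combinations within 17 kg:
- laptop+vase: weight 9+6=15, value 28+25=53
- laptop+camera: weight 9+8=17, value 28+25=53
- vase+camera: weight 6+8=14, value 25+25=50
- watch: weight 15, value 49
Best: $53.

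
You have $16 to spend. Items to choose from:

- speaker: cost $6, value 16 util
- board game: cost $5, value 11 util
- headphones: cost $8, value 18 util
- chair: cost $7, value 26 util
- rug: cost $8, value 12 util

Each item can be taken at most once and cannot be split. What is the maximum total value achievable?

Check high-value combinations within $16:
- headphones+chair: cost 8+7=15, value 18+26=44
- speaker+chair: cost 6+7=13, value 16+26=42
- chair+rug: cost 7+8=15, value 26+12=38
- board game+chair: cost 5+7=12, value 11+26=37
Best: 44 util.

44 util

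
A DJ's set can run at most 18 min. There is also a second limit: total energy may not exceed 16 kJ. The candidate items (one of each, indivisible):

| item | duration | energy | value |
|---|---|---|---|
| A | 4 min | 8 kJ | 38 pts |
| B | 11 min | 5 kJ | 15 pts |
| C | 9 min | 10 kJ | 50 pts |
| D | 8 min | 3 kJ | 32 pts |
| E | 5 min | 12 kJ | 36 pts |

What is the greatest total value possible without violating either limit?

82 pts

Feasible sets respecting both limits:
- C+D: duration 17, energy 13, value 82
- A+D: duration 12, energy 11, value 70
- D+E: duration 13, energy 15, value 68
- A+B: duration 15, energy 13, value 53
Best: 82 pts.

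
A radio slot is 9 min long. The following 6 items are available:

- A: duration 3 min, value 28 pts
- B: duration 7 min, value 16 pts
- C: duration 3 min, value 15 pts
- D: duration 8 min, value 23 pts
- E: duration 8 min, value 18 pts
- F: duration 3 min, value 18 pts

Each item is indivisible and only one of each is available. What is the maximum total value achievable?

This is a 0/1 knapsack; check combinations near the capacity.
- A+C+F: duration 3+3+3=9, value 28+15+18=61
- A+F: duration 3+3=6, value 28+18=46
- A+C: duration 3+3=6, value 28+15=43
- C+F: duration 3+3=6, value 15+18=33
- A: duration 3, value 28
Best: 61 pts.

61 pts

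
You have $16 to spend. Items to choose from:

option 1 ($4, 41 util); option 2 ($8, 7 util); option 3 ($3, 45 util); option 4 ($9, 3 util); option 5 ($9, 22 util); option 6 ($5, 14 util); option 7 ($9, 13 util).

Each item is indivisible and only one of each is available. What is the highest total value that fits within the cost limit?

108 util

This is a 0/1 knapsack; check combinations near the capacity.
- option 1+option 3+option 5: cost 4+3+9=16, value 41+45+22=108
- option 1+option 3+option 6: cost 4+3+5=12, value 41+45+14=100
- option 1+option 3+option 7: cost 4+3+9=16, value 41+45+13=99
Best: 108 util.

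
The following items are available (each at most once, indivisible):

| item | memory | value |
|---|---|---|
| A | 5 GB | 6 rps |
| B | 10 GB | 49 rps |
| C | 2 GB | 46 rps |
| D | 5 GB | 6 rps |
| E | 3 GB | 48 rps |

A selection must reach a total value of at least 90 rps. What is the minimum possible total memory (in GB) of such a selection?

Subsets with value ≥ 90, sorted by total memory:
- C+E: memory 5, value 94
- A+C+E: memory 10, value 100
Minimum memory: 5 GB.

5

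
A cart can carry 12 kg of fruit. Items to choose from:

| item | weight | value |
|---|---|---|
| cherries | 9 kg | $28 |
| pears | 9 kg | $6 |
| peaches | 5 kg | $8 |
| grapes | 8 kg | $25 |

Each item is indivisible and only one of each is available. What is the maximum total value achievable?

$28

Check high-value combinations within 12 kg:
- cherries: weight 9, value 28
- grapes: weight 8, value 25
- peaches: weight 5, value 8
Best: $28.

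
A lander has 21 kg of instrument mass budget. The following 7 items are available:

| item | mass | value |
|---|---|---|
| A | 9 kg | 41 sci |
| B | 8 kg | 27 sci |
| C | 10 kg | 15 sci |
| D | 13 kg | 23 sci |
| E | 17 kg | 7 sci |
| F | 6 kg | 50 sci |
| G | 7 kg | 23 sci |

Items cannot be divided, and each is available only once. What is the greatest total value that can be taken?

100 sci

This is a 0/1 knapsack; check combinations near the capacity.
- B+F+G: mass 8+6+7=21, value 27+50+23=100
- A+F: mass 9+6=15, value 41+50=91
- B+F: mass 8+6=14, value 27+50=77
Best: 100 sci.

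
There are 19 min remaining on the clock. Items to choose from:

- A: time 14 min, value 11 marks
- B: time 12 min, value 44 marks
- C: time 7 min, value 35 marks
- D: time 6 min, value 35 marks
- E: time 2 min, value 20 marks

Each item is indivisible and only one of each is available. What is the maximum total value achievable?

Check high-value combinations within 19 min:
- C+D+E: time 7+6+2=15, value 35+35+20=90
- B+D: time 12+6=18, value 44+35=79
- B+C: time 12+7=19, value 44+35=79
- C+D: time 7+6=13, value 35+35=70
Best: 90 marks.

90 marks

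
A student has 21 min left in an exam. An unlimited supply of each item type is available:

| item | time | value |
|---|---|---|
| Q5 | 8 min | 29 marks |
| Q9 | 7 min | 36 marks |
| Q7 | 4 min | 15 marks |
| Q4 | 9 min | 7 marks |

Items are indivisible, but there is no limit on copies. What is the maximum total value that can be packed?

108 marks

Best value-per-unit is Q9 at 36/7, and filling with it alone uses time 3×7=21. No mix of the others beats 3×36 = 108.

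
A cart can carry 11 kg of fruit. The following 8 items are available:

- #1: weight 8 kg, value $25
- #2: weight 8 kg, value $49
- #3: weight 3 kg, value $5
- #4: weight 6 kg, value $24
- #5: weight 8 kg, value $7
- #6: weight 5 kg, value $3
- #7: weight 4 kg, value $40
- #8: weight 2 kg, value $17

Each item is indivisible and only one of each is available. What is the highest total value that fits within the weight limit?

$66

Check high-value combinations within 11 kg:
- #2+#8: weight 8+2=10, value 49+17=66
- #4+#7: weight 6+4=10, value 24+40=64
- #3+#7+#8: weight 3+4+2=9, value 5+40+17=62
Best: $66.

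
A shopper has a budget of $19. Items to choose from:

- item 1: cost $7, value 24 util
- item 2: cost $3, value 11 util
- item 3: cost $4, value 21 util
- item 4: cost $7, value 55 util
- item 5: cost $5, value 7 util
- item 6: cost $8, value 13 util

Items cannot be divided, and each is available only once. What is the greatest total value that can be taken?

100 util

This is a 0/1 knapsack; check combinations near the capacity.
- item 1+item 3+item 4: cost 7+4+7=18, value 24+21+55=100
- item 2+item 3+item 4+item 5: cost 3+4+7+5=19, value 11+21+55+7=94
- item 1+item 2+item 4: cost 7+3+7=17, value 24+11+55=90
- item 3+item 4+item 6: cost 4+7+8=19, value 21+55+13=89
- item 2+item 3+item 4: cost 3+4+7=14, value 11+21+55=87
Best: 100 util.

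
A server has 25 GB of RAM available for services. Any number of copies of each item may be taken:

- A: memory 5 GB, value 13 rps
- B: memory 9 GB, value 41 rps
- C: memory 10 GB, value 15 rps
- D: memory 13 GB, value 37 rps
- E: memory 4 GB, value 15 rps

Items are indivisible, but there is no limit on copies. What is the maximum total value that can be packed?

101 rps

Best value-per-unit is B at 41/9; filling with it alone gives 2×41 = 82.
Optimal mix: 1×B + 4×E → memory 25, value 101.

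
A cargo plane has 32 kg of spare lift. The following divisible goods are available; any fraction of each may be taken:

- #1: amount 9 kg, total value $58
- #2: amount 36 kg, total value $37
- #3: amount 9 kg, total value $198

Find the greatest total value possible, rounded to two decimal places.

Take in order of value per unit:
- #3 (198/9 per unit): all 9 → value 198, running total 198.00
- #1 (58/9 per unit): all 9 → value 58, running total 256.00
- #2 (37/36 per unit): 14 of 36 → value 14×37/36 = 14.3889, running total 270.39
Total 270.39.

270.39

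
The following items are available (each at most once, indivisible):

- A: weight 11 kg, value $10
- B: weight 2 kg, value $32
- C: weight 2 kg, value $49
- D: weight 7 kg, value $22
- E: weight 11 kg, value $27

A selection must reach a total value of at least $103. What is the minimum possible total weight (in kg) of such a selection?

11

Subsets with value ≥ 103, sorted by total weight:
- B+C+D: weight 11, value 103
- B+C+E: weight 15, value 108
- B+C+D+E: weight 22, value 130
- A+B+C+D: weight 22, value 113
Minimum weight: 11 kg.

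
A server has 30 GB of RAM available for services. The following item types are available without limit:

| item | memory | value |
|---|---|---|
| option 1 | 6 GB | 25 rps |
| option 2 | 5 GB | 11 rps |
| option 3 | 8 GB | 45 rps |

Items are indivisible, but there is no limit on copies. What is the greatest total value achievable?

Best value-per-unit is option 3 at 45/8; filling with it alone gives 3×45 = 135.
Optimal mix: 1×option 1 + 3×option 3 → memory 30, value 160.

160 rps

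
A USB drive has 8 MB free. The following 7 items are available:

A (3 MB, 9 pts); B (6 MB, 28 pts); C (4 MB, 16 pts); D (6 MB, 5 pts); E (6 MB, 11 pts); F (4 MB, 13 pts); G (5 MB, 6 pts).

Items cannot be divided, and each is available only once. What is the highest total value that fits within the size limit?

29 pts

Check high-value combinations within 8 MB:
- C+F: size 4+4=8, value 16+13=29
- B: size 6, value 28
- A+C: size 3+4=7, value 9+16=25
Best: 29 pts.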